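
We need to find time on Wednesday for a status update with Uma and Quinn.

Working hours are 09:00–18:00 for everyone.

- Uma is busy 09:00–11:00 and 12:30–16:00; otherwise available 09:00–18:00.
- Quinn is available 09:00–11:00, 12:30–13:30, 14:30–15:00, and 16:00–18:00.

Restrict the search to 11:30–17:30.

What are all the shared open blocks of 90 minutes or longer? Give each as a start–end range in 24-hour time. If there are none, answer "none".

Uma free within 09:00–18:00: 11:00–12:30, 16:00–18:00.
Uma ∩ Quinn: 16:00–18:00.
Restricted to 11:30–17:30: 16:00–17:30.
Windows ≥ 90 min: 16:00–17:30.

16:00–17:30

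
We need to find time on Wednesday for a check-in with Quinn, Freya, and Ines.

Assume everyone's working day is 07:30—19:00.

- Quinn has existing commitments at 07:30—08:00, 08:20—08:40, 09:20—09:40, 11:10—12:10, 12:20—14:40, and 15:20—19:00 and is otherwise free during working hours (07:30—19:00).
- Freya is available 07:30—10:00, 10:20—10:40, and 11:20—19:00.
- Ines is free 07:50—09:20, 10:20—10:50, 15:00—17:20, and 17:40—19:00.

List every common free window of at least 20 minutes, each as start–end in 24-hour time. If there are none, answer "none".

Quinn free within 07:30–19:00: 08:00–08:20, 08:40–09:20, 09:40–11:10, 12:10–12:20, 14:40–15:20.
Quinn ∩ Freya: 08:00–08:20, 08:40–09:20, 09:40–10:00, 10:20–10:40, 12:10–12:20, 14:40–15:20.
Quinn ∩ Freya ∩ Ines: 08:00–08:20, 08:40–09:20, 10:20–10:40, 15:00–15:20.
Windows ≥ 20 min: 08:00–08:20, 08:40–09:20, 10:20–10:40, 15:00–15:20.

08:00–08:20, 08:40–09:20, 10:20–10:40, 15:00–15:20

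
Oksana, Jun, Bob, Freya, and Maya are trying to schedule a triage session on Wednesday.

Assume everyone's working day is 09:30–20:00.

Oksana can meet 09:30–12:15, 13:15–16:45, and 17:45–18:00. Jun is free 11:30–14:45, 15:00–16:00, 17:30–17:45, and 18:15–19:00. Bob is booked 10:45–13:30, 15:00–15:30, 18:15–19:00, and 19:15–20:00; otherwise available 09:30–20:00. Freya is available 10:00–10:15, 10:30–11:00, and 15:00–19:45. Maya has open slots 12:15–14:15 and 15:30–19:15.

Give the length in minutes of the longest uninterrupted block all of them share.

30 minutes

Bob free within 09:30–20:00: 09:30–10:45, 13:30–15:00, 15:30–18:15, 19:00–19:15.
Oksana ∩ Jun: 11:30–12:15, 13:15–14:45, 15:00–16:00.
Oksana ∩ Jun ∩ Bob: 13:30–14:45, 15:30–16:00.
Oksana ∩ Jun ∩ Bob ∩ Freya: 15:30–16:00.
Oksana ∩ Jun ∩ Bob ∩ Freya ∩ Maya: 15:30–16:00.
Single common window of 30 minutes.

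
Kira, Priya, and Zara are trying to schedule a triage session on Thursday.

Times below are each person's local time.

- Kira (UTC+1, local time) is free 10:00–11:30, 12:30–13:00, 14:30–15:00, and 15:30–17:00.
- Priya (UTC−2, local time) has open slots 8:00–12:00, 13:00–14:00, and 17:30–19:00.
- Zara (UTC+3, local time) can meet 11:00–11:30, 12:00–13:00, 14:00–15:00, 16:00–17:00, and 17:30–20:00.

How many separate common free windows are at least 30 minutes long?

Kira → UTC: 09:00–10:30, 11:30–12:00, 13:30–14:00, 14:30–16:00.
Priya → UTC: 10:00–14:00, 15:00–16:00, 19:30–21:00.
Zara → UTC: 08:00–08:30, 09:00–10:00, 11:00–12:00, 13:00–14:00, 14:30–17:00.
Kira ∩ Priya: 10:00–10:30, 11:30–12:00, 13:30–14:00, 15:00–16:00.
Kira ∩ Priya ∩ Zara: 11:30–12:00, 13:30–14:00, 15:00–16:00.
Windows ≥ 30 min: 11:30–12:00, 13:30–14:00, 15:00–16:00.
That's 3 windows.

3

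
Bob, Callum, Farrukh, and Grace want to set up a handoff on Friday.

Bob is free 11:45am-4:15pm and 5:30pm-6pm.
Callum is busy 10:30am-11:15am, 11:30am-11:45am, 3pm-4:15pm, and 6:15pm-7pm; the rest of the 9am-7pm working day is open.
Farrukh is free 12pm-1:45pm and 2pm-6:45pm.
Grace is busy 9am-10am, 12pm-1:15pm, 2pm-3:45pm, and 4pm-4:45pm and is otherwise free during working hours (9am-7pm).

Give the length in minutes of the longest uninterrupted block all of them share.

30 minutes

Callum free within 09:00–19:00: 09:00–10:30, 11:15–11:30, 11:45–15:00, 16:15–18:15.
Grace free within 09:00–19:00: 10:00–12:00, 13:15–14:00, 15:45–16:00, 16:45–19:00.
Bob ∩ Callum: 11:45–15:00, 17:30–18:00.
Bob ∩ Callum ∩ Farrukh: 12:00–13:45, 14:00–15:00, 17:30–18:00.
Bob ∩ Callum ∩ Farrukh ∩ Grace: 13:15–13:45, 17:30–18:00.
Common window lengths: 30, 30 min; longest is 30.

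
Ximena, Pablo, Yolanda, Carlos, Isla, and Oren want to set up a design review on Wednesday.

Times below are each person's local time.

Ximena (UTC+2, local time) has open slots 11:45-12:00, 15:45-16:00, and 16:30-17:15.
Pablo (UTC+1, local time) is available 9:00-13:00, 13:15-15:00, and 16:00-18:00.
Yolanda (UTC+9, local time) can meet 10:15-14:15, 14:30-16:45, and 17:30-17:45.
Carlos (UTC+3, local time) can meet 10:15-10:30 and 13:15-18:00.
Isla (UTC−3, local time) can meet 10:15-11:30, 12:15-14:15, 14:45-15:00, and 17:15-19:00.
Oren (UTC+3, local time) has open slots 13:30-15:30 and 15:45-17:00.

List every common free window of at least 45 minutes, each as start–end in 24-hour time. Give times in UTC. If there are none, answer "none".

none

Ximena → UTC: 09:45–10:00, 13:45–14:00, 14:30–15:15.
Pablo → UTC: 08:00–12:00, 12:15–14:00, 15:00–17:00.
Yolanda → UTC: 01:15–05:15, 05:30–07:45, 08:30–08:45.
Carlos → UTC: 07:15–07:30, 10:15–15:00.
Isla → UTC: 13:15–14:30, 15:15–17:15, 17:45–18:00, 20:15–22:00.
Oren → UTC: 10:30–12:30, 12:45–14:00.
Ximena ∩ Pablo: 09:45–10:00, 13:45–14:00, 15:00–15:15.
Ximena ∩ Pablo ∩ Yolanda: (none).
Ximena ∩ Pablo ∩ Yolanda ∩ Carlos: (none).
Ximena ∩ Pablo ∩ Yolanda ∩ Carlos ∩ Isla: (none).
Ximena ∩ Pablo ∩ Yolanda ∩ Carlos ∩ Isla ∩ Oren: (none).
Windows ≥ 45 min: (none).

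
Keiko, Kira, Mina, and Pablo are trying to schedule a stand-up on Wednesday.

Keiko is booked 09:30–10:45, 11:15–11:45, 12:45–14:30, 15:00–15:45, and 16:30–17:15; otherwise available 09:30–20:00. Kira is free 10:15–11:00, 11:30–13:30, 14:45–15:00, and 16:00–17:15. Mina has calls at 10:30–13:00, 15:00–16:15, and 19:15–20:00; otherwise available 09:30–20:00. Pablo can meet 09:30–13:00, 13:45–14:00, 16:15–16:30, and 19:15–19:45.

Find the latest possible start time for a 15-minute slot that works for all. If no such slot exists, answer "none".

16:15

Keiko free within 09:30–20:00: 10:45–11:15, 11:45–12:45, 14:30–15:00, 15:45–16:30, 17:15–20:00.
Mina free within 09:30–20:00: 09:30–10:30, 13:00–15:00, 16:15–19:15.
Keiko ∩ Kira: 10:45–11:00, 11:45–12:45, 14:45–15:00, 16:00–16:30.
Keiko ∩ Kira ∩ Mina: 14:45–15:00, 16:15–16:30.
Keiko ∩ Kira ∩ Mina ∩ Pablo: 16:15–16:30.
Windows ≥ 15 min: 16:15–16:30.
Latest start in the last window 16:15–16:30 is 16:30 − 15 min = 16:15.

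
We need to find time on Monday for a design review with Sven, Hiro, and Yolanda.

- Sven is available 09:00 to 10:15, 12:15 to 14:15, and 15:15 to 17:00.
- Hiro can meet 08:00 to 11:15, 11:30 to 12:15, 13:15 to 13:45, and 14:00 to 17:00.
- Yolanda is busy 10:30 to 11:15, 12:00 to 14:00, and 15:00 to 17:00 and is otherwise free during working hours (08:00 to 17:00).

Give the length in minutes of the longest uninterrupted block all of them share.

75 minutes

Yolanda free within 08:00–17:00: 08:00–10:30, 11:15–12:00, 14:00–15:00.
Sven ∩ Hiro: 09:00–10:15, 13:15–13:45, 14:00–14:15, 15:15–17:00.
Sven ∩ Hiro ∩ Yolanda: 09:00–10:15, 14:00–14:15.
Common window lengths: 75, 15 min; longest is 75.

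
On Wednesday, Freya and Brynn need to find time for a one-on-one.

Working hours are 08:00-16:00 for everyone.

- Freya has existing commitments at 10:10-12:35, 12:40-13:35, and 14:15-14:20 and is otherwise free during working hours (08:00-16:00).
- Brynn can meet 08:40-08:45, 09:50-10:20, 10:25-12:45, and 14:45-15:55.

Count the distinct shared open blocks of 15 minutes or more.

2

Freya free within 08:00–16:00: 08:00–10:10, 12:35–12:40, 13:35–14:15, 14:20–16:00.
Freya ∩ Brynn: 08:40–08:45, 09:50–10:10, 12:35–12:40, 14:45–15:55.
Windows ≥ 15 min: 09:50–10:10, 14:45–15:55.
That's 2 windows.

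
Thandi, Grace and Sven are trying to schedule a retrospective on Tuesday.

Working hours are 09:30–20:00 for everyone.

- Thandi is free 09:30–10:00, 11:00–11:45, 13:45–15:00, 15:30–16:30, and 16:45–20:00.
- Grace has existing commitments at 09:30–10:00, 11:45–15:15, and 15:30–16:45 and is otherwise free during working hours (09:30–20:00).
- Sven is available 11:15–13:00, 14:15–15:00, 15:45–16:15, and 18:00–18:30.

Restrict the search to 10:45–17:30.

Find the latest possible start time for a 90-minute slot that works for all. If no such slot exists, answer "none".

none

Grace free within 09:30–20:00: 10:00–11:45, 15:15–15:30, 16:45–20:00.
Thandi ∩ Grace: 11:00–11:45, 16:45–20:00.
Thandi ∩ Grace ∩ Sven: 11:15–11:45, 18:00–18:30.
Restricted to 10:45–17:30: 11:15–11:45.
Windows ≥ 90 min: (none).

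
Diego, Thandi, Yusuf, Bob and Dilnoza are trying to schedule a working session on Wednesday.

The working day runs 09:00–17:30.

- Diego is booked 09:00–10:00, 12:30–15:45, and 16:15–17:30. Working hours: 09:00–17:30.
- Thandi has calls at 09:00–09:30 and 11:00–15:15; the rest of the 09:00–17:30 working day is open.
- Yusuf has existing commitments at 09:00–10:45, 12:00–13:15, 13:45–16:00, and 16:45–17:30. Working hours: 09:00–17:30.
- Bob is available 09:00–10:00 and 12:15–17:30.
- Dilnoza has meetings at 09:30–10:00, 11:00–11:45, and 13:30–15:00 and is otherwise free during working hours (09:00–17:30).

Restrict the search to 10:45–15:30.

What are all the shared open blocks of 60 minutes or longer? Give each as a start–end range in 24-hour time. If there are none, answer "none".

none

Diego free within 09:00–17:30: 10:00–12:30, 15:45–16:15.
Thandi free within 09:00–17:30: 09:30–11:00, 15:15–17:30.
Yusuf free within 09:00–17:30: 10:45–12:00, 13:15–13:45, 16:00–16:45.
Dilnoza free within 09:00–17:30: 09:00–09:30, 10:00–11:00, 11:45–13:30, 15:00–17:30.
Diego ∩ Thandi: 10:00–11:00, 15:45–16:15.
Diego ∩ Thandi ∩ Yusuf: 10:45–11:00, 16:00–16:15.
Diego ∩ Thandi ∩ Yusuf ∩ Bob: 16:00–16:15.
Diego ∩ Thandi ∩ Yusuf ∩ Bob ∩ Dilnoza: 16:00–16:15.
Restricted to 10:45–15:30: (none).
Windows ≥ 60 min: (none).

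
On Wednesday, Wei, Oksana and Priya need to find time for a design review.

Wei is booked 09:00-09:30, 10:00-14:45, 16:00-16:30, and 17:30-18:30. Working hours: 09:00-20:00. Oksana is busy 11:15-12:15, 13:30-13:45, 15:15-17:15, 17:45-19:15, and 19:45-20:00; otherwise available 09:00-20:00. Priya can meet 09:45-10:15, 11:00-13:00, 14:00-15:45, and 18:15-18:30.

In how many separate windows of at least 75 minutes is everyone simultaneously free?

Wei free within 09:00–20:00: 09:30–10:00, 14:45–16:00, 16:30–17:30, 18:30–20:00.
Oksana free within 09:00–20:00: 09:00–11:15, 12:15–13:30, 13:45–15:15, 17:15–17:45, 19:15–19:45.
Wei ∩ Oksana: 09:30–10:00, 14:45–15:15, 17:15–17:30, 19:15–19:45.
Wei ∩ Oksana ∩ Priya: 09:45–10:00, 14:45–15:15.
Windows ≥ 75 min: (none).
That's 0 windows.

0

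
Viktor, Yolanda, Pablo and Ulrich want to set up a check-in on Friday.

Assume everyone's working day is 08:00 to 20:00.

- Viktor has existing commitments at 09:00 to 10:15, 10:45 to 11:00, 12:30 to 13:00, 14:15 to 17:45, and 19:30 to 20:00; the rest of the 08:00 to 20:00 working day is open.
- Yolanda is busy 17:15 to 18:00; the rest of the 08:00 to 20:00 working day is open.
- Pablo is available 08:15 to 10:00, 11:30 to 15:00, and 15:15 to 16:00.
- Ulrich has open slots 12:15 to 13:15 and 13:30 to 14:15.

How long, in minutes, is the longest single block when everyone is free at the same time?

Viktor free within 08:00–20:00: 08:00–09:00, 10:15–10:45, 11:00–12:30, 13:00–14:15, 17:45–19:30.
Yolanda free within 08:00–20:00: 08:00–17:15, 18:00–20:00.
Viktor ∩ Yolanda: 08:00–09:00, 10:15–10:45, 11:00–12:30, 13:00–14:15, 18:00–19:30.
Viktor ∩ Yolanda ∩ Pablo: 08:15–09:00, 11:30–12:30, 13:00–14:15.
Viktor ∩ Yolanda ∩ Pablo ∩ Ulrich: 12:15–12:30, 13:00–13:15, 13:30–14:15.
Common window lengths: 15, 15, 45 min; longest is 45.

45 minutes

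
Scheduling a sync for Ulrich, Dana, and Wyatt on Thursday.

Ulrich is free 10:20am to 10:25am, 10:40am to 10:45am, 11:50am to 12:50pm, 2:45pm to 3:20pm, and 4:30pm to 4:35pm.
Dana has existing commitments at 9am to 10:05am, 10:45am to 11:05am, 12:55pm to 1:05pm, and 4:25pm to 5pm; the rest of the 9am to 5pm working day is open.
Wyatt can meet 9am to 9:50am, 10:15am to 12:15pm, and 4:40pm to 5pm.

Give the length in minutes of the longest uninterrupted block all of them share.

Dana free within 09:00–17:00: 10:05–10:45, 11:05–12:55, 13:05–16:25.
Ulrich ∩ Dana: 10:20–10:25, 10:40–10:45, 11:50–12:50, 14:45–15:20.
Ulrich ∩ Dana ∩ Wyatt: 10:20–10:25, 10:40–10:45, 11:50–12:15.
Common window lengths: 5, 5, 25 min; longest is 25.

25 minutes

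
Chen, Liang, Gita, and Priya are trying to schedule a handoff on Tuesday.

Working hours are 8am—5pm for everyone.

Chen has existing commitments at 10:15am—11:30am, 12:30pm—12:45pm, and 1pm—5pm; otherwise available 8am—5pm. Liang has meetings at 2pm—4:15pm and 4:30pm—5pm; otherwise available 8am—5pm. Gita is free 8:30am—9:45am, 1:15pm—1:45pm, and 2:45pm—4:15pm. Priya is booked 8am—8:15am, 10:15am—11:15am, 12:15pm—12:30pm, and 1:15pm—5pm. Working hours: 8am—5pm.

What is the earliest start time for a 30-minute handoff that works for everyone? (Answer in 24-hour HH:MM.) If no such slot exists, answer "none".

08:30

Chen free within 08:00–17:00: 08:00–10:15, 11:30–12:30, 12:45–13:00.
Liang free within 08:00–17:00: 08:00–14:00, 16:15–16:30.
Priya free within 08:00–17:00: 08:15–10:15, 11:15–12:15, 12:30–13:15.
Chen ∩ Liang: 08:00–10:15, 11:30–12:30, 12:45–13:00.
Chen ∩ Liang ∩ Gita: 08:30–09:45.
Chen ∩ Liang ∩ Gita ∩ Priya: 08:30–09:45.
Windows ≥ 30 min: 08:30–09:45.
Earliest such window starts at 08:30.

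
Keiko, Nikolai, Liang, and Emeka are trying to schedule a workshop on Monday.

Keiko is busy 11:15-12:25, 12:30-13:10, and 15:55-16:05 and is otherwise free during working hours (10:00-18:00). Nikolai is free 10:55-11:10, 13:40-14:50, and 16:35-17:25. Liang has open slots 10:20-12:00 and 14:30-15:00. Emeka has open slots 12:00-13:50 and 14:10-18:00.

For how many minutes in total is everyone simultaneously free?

20 minutes

Keiko free within 10:00–18:00: 10:00–11:15, 12:25–12:30, 13:10–15:55, 16:05–18:00.
Keiko ∩ Nikolai: 10:55–11:10, 13:40–14:50, 16:35–17:25.
Keiko ∩ Nikolai ∩ Liang: 10:55–11:10, 14:30–14:50.
Keiko ∩ Nikolai ∩ Liang ∩ Emeka: 14:30–14:50.
Total common minutes: 20.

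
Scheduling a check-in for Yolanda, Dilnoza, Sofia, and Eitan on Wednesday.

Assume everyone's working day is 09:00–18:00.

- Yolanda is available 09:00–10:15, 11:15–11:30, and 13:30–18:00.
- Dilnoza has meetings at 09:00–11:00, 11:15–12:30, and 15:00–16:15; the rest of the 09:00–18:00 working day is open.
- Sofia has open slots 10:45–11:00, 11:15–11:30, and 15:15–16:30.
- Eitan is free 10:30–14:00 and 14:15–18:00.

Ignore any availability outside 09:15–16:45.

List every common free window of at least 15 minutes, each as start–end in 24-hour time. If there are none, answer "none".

16:15–16:30

Dilnoza free within 09:00–18:00: 11:00–11:15, 12:30–15:00, 16:15–18:00.
Yolanda ∩ Dilnoza: 13:30–15:00, 16:15–18:00.
Yolanda ∩ Dilnoza ∩ Sofia: 16:15–16:30.
Yolanda ∩ Dilnoza ∩ Sofia ∩ Eitan: 16:15–16:30.
Restricted to 09:15–16:45: 16:15–16:30.
Windows ≥ 15 min: 16:15–16:30.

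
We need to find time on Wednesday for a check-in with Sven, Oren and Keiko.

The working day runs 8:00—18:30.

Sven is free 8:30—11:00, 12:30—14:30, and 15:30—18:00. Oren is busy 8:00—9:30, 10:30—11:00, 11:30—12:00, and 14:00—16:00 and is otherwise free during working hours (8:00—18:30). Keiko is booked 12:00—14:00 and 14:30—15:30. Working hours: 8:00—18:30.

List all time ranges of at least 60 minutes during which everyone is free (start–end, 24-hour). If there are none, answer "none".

Oren free within 08:00–18:30: 09:30–10:30, 11:00–11:30, 12:00–14:00, 16:00–18:30.
Keiko free within 08:00–18:30: 08:00–12:00, 14:00–14:30, 15:30–18:30.
Sven ∩ Oren: 09:30–10:30, 12:30–14:00, 16:00–18:00.
Sven ∩ Oren ∩ Keiko: 09:30–10:30, 16:00–18:00.
Windows ≥ 60 min: 09:30–10:30, 16:00–18:00.

09:30–10:30, 16:00–18:00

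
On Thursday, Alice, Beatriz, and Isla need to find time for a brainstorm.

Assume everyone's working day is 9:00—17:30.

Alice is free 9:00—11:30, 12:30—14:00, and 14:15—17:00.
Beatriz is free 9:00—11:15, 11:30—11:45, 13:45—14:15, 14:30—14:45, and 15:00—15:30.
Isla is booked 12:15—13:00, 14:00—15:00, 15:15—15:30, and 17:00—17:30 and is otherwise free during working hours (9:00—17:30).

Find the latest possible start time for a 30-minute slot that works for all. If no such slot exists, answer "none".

Isla free within 09:00–17:30: 09:00–12:15, 13:00–14:00, 15:00–15:15, 15:30–17:00.
Alice ∩ Beatriz: 09:00–11:15, 13:45–14:00, 14:30–14:45, 15:00–15:30.
Alice ∩ Beatriz ∩ Isla: 09:00–11:15, 13:45–14:00, 15:00–15:15.
Windows ≥ 30 min: 09:00–11:15.
Latest start in the last window 09:00–11:15 is 11:15 − 30 min = 10:45.

10:45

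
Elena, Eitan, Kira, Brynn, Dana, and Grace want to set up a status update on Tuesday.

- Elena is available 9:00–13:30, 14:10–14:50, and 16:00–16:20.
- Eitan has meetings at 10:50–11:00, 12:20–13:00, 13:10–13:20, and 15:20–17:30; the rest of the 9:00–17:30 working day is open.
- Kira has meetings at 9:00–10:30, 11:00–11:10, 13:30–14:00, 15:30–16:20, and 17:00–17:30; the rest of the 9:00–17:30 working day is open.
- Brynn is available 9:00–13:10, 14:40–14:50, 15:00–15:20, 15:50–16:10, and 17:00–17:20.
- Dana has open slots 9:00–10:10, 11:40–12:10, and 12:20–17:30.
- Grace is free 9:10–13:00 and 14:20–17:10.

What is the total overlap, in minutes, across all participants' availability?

40 minutes

Eitan free within 09:00–17:30: 09:00–10:50, 11:00–12:20, 13:00–13:10, 13:20–15:20.
Kira free within 09:00–17:30: 10:30–11:00, 11:10–13:30, 14:00–15:30, 16:20–17:00.
Elena ∩ Eitan: 09:00–10:50, 11:00–12:20, 13:00–13:10, 13:20–13:30, 14:10–14:50.
Elena ∩ Eitan ∩ Kira: 10:30–10:50, 11:10–12:20, 13:00–13:10, 13:20–13:30, 14:10–14:50.
Elena ∩ Eitan ∩ Kira ∩ Brynn: 10:30–10:50, 11:10–12:20, 13:00–13:10, 14:40–14:50.
Elena ∩ Eitan ∩ Kira ∩ Brynn ∩ Dana: 11:40–12:10, 13:00–13:10, 14:40–14:50.
Elena ∩ Eitan ∩ Kira ∩ Brynn ∩ Dana ∩ Grace: 11:40–12:10, 14:40–14:50.
Total common minutes: 30 + 10 = 40.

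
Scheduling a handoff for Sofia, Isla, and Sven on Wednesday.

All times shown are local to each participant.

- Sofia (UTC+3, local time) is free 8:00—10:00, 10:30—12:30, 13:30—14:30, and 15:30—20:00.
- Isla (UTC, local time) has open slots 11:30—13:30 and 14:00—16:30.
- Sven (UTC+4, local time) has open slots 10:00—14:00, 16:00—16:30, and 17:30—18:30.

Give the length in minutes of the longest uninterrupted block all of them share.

30 minutes

Sofia → UTC: 05:00–07:00, 07:30–09:30, 10:30–11:30, 12:30–17:00.
Isla → UTC: 11:30–13:30, 14:00–16:30.
Sven → UTC: 06:00–10:00, 12:00–12:30, 13:30–14:30.
Sofia ∩ Isla: 12:30–13:30, 14:00–16:30.
Sofia ∩ Isla ∩ Sven: 14:00–14:30.
Single common window of 30 minutes.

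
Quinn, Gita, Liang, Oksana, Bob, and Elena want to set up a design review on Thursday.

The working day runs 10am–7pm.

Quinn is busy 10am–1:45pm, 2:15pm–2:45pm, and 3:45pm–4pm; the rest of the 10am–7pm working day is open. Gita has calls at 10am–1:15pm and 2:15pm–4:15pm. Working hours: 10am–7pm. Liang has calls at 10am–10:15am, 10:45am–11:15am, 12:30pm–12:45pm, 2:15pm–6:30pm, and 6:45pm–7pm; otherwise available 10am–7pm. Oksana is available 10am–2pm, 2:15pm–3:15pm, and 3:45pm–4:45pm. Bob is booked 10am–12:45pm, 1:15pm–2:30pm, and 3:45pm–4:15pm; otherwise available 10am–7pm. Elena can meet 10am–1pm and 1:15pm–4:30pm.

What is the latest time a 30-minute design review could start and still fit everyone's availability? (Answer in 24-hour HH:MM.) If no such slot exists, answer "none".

Quinn free within 10:00–19:00: 13:45–14:15, 14:45–15:45, 16:00–19:00.
Gita free within 10:00–19:00: 13:15–14:15, 16:15–19:00.
Liang free within 10:00–19:00: 10:15–10:45, 11:15–12:30, 12:45–14:15, 18:30–18:45.
Bob free within 10:00–19:00: 12:45–13:15, 14:30–15:45, 16:15–19:00.
Quinn ∩ Gita: 13:45–14:15, 16:15–19:00.
Quinn ∩ Gita ∩ Liang: 13:45–14:15, 18:30–18:45.
Quinn ∩ Gita ∩ Liang ∩ Oksana: 13:45–14:00.
Quinn ∩ Gita ∩ Liang ∩ Oksana ∩ Bob: (none).
Quinn ∩ Gita ∩ Liang ∩ Oksana ∩ Bob ∩ Elena: (none).
Windows ≥ 30 min: (none).

none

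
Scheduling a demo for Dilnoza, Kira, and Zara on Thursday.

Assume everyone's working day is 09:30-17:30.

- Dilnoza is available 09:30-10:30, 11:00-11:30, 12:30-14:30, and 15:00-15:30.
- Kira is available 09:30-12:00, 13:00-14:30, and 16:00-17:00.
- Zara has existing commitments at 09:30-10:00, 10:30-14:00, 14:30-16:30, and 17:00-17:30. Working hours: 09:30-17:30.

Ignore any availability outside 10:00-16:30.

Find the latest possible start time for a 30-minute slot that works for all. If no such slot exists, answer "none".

14:00

Zara free within 09:30–17:30: 10:00–10:30, 14:00–14:30, 16:30–17:00.
Dilnoza ∩ Kira: 09:30–10:30, 11:00–11:30, 13:00–14:30.
Dilnoza ∩ Kira ∩ Zara: 10:00–10:30, 14:00–14:30.
Restricted to 10:00–16:30: 10:00–10:30, 14:00–14:30.
Windows ≥ 30 min: 10:00–10:30, 14:00–14:30.
Latest start in the last window 14:00–14:30 is 14:30 − 30 min = 14:00.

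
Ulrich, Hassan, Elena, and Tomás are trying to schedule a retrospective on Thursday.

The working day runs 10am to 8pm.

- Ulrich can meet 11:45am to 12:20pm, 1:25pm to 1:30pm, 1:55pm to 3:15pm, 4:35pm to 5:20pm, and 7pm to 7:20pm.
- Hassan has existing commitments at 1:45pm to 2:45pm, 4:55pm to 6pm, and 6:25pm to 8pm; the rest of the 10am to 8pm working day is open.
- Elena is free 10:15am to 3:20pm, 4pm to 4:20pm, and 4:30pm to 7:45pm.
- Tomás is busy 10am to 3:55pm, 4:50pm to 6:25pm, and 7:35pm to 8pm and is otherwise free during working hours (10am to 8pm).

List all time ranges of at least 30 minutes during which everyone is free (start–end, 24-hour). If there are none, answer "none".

Hassan free within 10:00–20:00: 10:00–13:45, 14:45–16:55, 18:00–18:25.
Tomás free within 10:00–20:00: 15:55–16:50, 18:25–19:35.
Ulrich ∩ Hassan: 11:45–12:20, 13:25–13:30, 14:45–15:15, 16:35–16:55.
Ulrich ∩ Hassan ∩ Elena: 11:45–12:20, 13:25–13:30, 14:45–15:15, 16:35–16:55.
Ulrich ∩ Hassan ∩ Elena ∩ Tomás: 16:35–16:50.
Windows ≥ 30 min: (none).

none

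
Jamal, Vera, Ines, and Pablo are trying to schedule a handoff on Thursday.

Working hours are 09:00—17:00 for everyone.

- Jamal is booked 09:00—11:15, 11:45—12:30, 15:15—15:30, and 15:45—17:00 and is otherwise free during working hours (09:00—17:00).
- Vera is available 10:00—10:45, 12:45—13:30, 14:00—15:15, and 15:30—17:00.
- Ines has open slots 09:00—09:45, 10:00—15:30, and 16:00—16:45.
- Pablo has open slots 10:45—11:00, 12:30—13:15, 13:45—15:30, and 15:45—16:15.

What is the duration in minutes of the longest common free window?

75 minutes

Jamal free within 09:00–17:00: 11:15–11:45, 12:30–15:15, 15:30–15:45.
Jamal ∩ Vera: 12:45–13:30, 14:00–15:15, 15:30–15:45.
Jamal ∩ Vera ∩ Ines: 12:45–13:30, 14:00–15:15.
Jamal ∩ Vera ∩ Ines ∩ Pablo: 12:45–13:15, 14:00–15:15.
Common window lengths: 30, 75 min; longest is 75.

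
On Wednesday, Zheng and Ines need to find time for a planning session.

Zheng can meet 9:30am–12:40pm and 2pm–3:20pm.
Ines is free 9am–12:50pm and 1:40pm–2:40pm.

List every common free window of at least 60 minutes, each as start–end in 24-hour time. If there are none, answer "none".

Zheng ∩ Ines: 09:30–12:40, 14:00–14:40.
Windows ≥ 60 min: 09:30–12:40.

09:30–12:40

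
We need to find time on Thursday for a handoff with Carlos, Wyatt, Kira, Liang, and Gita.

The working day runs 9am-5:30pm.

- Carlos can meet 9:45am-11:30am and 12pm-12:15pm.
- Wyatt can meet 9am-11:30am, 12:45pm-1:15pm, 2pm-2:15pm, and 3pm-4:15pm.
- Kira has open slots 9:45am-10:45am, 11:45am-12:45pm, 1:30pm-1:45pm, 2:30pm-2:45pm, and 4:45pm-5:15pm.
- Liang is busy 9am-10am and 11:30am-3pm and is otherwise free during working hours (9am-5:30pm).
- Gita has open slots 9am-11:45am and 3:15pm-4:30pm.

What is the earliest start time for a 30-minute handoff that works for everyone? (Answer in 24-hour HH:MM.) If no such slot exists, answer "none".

Liang free within 09:00–17:30: 10:00–11:30, 15:00–17:30.
Carlos ∩ Wyatt: 09:45–11:30.
Carlos ∩ Wyatt ∩ Kira: 09:45–10:45.
Carlos ∩ Wyatt ∩ Kira ∩ Liang: 10:00–10:45.
Carlos ∩ Wyatt ∩ Kira ∩ Liang ∩ Gita: 10:00–10:45.
Windows ≥ 30 min: 10:00–10:45.
Earliest such window starts at 10:00.

10:00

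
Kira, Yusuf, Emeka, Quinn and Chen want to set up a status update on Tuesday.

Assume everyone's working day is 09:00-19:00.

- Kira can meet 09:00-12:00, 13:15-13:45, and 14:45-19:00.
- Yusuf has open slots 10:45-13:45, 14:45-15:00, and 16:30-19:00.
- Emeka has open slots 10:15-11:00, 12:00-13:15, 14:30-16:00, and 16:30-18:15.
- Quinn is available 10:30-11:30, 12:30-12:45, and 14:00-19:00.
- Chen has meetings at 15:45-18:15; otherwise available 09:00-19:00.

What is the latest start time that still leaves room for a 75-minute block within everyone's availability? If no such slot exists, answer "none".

Chen free within 09:00–19:00: 09:00–15:45, 18:15–19:00.
Kira ∩ Yusuf: 10:45–12:00, 13:15–13:45, 14:45–15:00, 16:30–19:00.
Kira ∩ Yusuf ∩ Emeka: 10:45–11:00, 14:45–15:00, 16:30–18:15.
Kira ∩ Yusuf ∩ Emeka ∩ Quinn: 10:45–11:00, 14:45–15:00, 16:30–18:15.
Kira ∩ Yusuf ∩ Emeka ∩ Quinn ∩ Chen: 10:45–11:00, 14:45–15:00.
Windows ≥ 75 min: (none).

none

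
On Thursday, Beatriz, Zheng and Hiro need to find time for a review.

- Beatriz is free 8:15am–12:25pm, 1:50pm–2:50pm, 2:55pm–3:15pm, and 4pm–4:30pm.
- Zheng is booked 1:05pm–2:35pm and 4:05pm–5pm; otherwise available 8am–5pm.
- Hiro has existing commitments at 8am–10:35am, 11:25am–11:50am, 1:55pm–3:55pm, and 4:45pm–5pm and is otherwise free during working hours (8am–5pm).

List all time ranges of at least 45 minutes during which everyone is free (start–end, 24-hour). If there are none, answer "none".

Zheng free within 08:00–17:00: 08:00–13:05, 14:35–16:05.
Hiro free within 08:00–17:00: 10:35–11:25, 11:50–13:55, 15:55–16:45.
Beatriz ∩ Zheng: 08:15–12:25, 14:35–14:50, 14:55–15:15, 16:00–16:05.
Beatriz ∩ Zheng ∩ Hiro: 10:35–11:25, 11:50–12:25, 16:00–16:05.
Windows ≥ 45 min: 10:35–11:25.

10:35–11:25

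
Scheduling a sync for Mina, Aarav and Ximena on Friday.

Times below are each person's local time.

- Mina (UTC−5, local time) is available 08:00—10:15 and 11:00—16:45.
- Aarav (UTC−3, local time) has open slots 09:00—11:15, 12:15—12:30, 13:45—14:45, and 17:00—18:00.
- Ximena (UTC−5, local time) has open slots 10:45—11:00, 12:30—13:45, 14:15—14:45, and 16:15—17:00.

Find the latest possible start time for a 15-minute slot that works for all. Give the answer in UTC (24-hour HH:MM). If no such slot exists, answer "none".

17:30

Mina → UTC: 13:00–15:15, 16:00–21:45.
Aarav → UTC: 12:00–14:15, 15:15–15:30, 16:45–17:45, 20:00–21:00.
Ximena → UTC: 15:45–16:00, 17:30–18:45, 19:15–19:45, 21:15–22:00.
Mina ∩ Aarav: 13:00–14:15, 16:45–17:45, 20:00–21:00.
Mina ∩ Aarav ∩ Ximena: 17:30–17:45.
Windows ≥ 15 min: 17:30–17:45.
Latest start in the last window 17:30–17:45 is 17:45 − 15 min = 17:30.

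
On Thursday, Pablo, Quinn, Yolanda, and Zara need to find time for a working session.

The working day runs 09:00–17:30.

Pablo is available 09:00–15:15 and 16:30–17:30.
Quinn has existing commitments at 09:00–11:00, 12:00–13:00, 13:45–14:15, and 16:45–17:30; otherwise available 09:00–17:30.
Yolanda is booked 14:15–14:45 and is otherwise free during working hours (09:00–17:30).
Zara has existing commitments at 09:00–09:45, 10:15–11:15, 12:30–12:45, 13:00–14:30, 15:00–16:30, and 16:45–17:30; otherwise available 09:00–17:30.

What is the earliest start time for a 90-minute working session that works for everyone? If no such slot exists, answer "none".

Quinn free within 09:00–17:30: 11:00–12:00, 13:00–13:45, 14:15–16:45.
Yolanda free within 09:00–17:30: 09:00–14:15, 14:45–17:30.
Zara free within 09:00–17:30: 09:45–10:15, 11:15–12:30, 12:45–13:00, 14:30–15:00, 16:30–16:45.
Pablo ∩ Quinn: 11:00–12:00, 13:00–13:45, 14:15–15:15, 16:30–16:45.
Pablo ∩ Quinn ∩ Yolanda: 11:00–12:00, 13:00–13:45, 14:45–15:15, 16:30–16:45.
Pablo ∩ Quinn ∩ Yolanda ∩ Zara: 11:15–12:00, 14:45–15:00, 16:30–16:45.
Windows ≥ 90 min: (none).

none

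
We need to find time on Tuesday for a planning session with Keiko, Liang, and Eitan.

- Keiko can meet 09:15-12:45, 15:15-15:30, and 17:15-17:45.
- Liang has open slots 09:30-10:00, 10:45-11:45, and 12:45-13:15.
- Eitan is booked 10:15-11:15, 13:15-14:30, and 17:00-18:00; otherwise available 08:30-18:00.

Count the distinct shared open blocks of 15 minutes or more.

2

Eitan free within 08:30–18:00: 08:30–10:15, 11:15–13:15, 14:30–17:00.
Keiko ∩ Liang: 09:30–10:00, 10:45–11:45.
Keiko ∩ Liang ∩ Eitan: 09:30–10:00, 11:15–11:45.
Windows ≥ 15 min: 09:30–10:00, 11:15–11:45.
That's 2 windows.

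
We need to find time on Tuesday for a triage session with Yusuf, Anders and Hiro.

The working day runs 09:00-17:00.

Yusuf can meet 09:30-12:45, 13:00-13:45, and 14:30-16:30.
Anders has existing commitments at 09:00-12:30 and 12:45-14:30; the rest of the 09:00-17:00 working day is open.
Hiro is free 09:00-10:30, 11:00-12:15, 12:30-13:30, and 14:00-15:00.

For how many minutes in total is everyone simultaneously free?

Anders free within 09:00–17:00: 12:30–12:45, 14:30–17:00.
Yusuf ∩ Anders: 12:30–12:45, 14:30–16:30.
Yusuf ∩ Anders ∩ Hiro: 12:30–12:45, 14:30–15:00.
Total common minutes: 15 + 30 = 45.

45 minutes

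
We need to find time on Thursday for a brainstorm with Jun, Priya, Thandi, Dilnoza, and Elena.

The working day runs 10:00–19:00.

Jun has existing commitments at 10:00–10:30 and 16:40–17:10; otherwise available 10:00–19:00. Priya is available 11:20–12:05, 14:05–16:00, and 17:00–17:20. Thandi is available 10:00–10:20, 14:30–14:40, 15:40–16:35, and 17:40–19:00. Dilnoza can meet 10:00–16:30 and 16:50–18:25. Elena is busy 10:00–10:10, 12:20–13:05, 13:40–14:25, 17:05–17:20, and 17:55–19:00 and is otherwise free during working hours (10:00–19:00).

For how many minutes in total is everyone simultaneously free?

30 minutes

Jun free within 10:00–19:00: 10:30–16:40, 17:10–19:00.
Elena free within 10:00–19:00: 10:10–12:20, 13:05–13:40, 14:25–17:05, 17:20–17:55.
Jun ∩ Priya: 11:20–12:05, 14:05–16:00, 17:10–17:20.
Jun ∩ Priya ∩ Thandi: 14:30–14:40, 15:40–16:00.
Jun ∩ Priya ∩ Thandi ∩ Dilnoza: 14:30–14:40, 15:40–16:00.
Jun ∩ Priya ∩ Thandi ∩ Dilnoza ∩ Elena: 14:30–14:40, 15:40–16:00.
Total common minutes: 10 + 20 = 30.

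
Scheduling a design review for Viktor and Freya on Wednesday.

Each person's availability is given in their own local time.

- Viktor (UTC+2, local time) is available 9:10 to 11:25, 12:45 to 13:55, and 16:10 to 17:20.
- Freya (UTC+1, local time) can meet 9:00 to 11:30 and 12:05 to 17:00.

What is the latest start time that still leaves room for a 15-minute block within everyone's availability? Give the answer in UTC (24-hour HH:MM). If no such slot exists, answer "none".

15:05

Viktor → UTC: 07:10–09:25, 10:45–11:55, 14:10–15:20.
Freya → UTC: 08:00–10:30, 11:05–16:00.
Viktor ∩ Freya: 08:00–09:25, 11:05–11:55, 14:10–15:20.
Windows ≥ 15 min: 08:00–09:25, 11:05–11:55, 14:10–15:20.
Latest start in the last window 14:10–15:20 is 15:20 − 15 min = 15:05.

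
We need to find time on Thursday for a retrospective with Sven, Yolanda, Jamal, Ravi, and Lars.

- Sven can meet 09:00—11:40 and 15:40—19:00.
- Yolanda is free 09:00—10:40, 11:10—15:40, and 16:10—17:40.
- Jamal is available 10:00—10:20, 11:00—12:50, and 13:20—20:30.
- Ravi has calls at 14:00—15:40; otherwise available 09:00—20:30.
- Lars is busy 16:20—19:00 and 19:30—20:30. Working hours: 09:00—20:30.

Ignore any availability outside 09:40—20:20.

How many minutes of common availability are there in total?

Ravi free within 09:00–20:30: 09:00–14:00, 15:40–20:30.
Lars free within 09:00–20:30: 09:00–16:20, 19:00–19:30.
Sven ∩ Yolanda: 09:00–10:40, 11:10–11:40, 16:10–17:40.
Sven ∩ Yolanda ∩ Jamal: 10:00–10:20, 11:10–11:40, 16:10–17:40.
Sven ∩ Yolanda ∩ Jamal ∩ Ravi: 10:00–10:20, 11:10–11:40, 16:10–17:40.
Sven ∩ Yolanda ∩ Jamal ∩ Ravi ∩ Lars: 10:00–10:20, 11:10–11:40, 16:10–16:20.
Restricted to 09:40–20:20: 10:00–10:20, 11:10–11:40, 16:10–16:20.
Total common minutes: 20 + 30 + 10 = 60.

60 minutes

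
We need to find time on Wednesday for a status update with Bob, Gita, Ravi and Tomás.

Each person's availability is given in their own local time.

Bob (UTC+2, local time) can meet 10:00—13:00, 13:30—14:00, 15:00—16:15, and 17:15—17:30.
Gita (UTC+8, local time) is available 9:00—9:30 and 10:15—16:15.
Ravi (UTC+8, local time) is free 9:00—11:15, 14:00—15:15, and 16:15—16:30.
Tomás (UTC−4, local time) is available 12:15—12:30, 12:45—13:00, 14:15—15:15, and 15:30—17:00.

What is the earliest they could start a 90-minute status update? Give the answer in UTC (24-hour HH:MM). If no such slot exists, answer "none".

Bob → UTC: 08:00–11:00, 11:30–12:00, 13:00–14:15, 15:15–15:30.
Gita → UTC: 01:00–01:30, 02:15–08:15.
Ravi → UTC: 01:00–03:15, 06:00–07:15, 08:15–08:30.
Tomás → UTC: 16:15–16:30, 16:45–17:00, 18:15–19:15, 19:30–21:00.
Bob ∩ Gita: 08:00–08:15.
Bob ∩ Gita ∩ Ravi: (none).
Bob ∩ Gita ∩ Ravi ∩ Tomás: (none).
Windows ≥ 90 min: (none).

none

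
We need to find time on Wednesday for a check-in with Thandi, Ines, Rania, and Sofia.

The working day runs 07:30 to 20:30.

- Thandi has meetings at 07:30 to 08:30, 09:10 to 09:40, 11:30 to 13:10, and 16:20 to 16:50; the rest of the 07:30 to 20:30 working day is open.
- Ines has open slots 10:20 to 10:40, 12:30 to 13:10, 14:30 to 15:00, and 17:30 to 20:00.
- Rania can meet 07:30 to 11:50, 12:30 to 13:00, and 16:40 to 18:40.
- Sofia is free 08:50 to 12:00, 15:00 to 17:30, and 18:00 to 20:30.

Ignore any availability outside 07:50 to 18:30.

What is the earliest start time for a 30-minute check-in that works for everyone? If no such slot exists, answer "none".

18:00

Thandi free within 07:30–20:30: 08:30–09:10, 09:40–11:30, 13:10–16:20, 16:50–20:30.
Thandi ∩ Ines: 10:20–10:40, 14:30–15:00, 17:30–20:00.
Thandi ∩ Ines ∩ Rania: 10:20–10:40, 17:30–18:40.
Thandi ∩ Ines ∩ Rania ∩ Sofia: 10:20–10:40, 18:00–18:40.
Restricted to 07:50–18:30: 10:20–10:40, 18:00–18:30.
Windows ≥ 30 min: 18:00–18:30.
Earliest such window starts at 18:00.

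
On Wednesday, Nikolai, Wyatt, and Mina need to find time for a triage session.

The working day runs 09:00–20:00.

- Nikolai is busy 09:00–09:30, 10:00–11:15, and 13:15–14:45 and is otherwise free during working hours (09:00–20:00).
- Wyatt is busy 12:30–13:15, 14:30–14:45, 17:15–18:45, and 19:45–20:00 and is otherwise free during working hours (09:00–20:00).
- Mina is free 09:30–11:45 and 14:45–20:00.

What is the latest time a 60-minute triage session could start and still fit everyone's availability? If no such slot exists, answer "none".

18:45

Nikolai free within 09:00–20:00: 09:30–10:00, 11:15–13:15, 14:45–20:00.
Wyatt free within 09:00–20:00: 09:00–12:30, 13:15–14:30, 14:45–17:15, 18:45–19:45.
Nikolai ∩ Wyatt: 09:30–10:00, 11:15–12:30, 14:45–17:15, 18:45–19:45.
Nikolai ∩ Wyatt ∩ Mina: 09:30–10:00, 11:15–11:45, 14:45–17:15, 18:45–19:45.
Windows ≥ 60 min: 14:45–17:15, 18:45–19:45.
Latest start in the last window 18:45–19:45 is 19:45 − 60 min = 18:45.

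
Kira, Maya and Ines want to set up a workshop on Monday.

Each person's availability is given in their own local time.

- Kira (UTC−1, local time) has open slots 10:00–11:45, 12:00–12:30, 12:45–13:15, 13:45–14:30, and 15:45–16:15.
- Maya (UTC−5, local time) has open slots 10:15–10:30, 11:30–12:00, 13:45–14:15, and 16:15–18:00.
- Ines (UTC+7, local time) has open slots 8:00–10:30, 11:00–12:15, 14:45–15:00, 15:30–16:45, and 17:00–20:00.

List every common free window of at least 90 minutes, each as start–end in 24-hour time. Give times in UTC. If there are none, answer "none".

Kira → UTC: 11:00–12:45, 13:00–13:30, 13:45–14:15, 14:45–15:30, 16:45–17:15.
Maya → UTC: 15:15–15:30, 16:30–17:00, 18:45–19:15, 21:15–23:00.
Ines → UTC: 01:00–03:30, 04:00–05:15, 07:45–08:00, 08:30–09:45, 10:00–13:00.
Kira ∩ Maya: 15:15–15:30, 16:45–17:00.
Kira ∩ Maya ∩ Ines: (none).
Windows ≥ 90 min: (none).

none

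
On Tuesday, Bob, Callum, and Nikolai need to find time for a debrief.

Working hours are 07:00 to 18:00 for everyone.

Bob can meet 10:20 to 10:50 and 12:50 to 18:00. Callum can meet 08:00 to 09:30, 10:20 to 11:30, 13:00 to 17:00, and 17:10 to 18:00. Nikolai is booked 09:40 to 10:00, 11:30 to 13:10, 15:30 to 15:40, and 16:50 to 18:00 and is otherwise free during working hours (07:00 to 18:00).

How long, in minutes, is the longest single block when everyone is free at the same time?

Nikolai free within 07:00–18:00: 07:00–09:40, 10:00–11:30, 13:10–15:30, 15:40–16:50.
Bob ∩ Callum: 10:20–10:50, 13:00–17:00, 17:10–18:00.
Bob ∩ Callum ∩ Nikolai: 10:20–10:50, 13:10–15:30, 15:40–16:50.
Common window lengths: 30, 140, 70 min; longest is 140.

140 minutes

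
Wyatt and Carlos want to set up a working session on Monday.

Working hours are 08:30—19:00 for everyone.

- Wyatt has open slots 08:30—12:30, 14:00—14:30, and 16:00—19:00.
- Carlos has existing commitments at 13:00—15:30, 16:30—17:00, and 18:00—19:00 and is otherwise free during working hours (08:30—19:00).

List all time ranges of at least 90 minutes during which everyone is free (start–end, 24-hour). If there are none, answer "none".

08:30–12:30

Carlos free within 08:30–19:00: 08:30–13:00, 15:30–16:30, 17:00–18:00.
Wyatt ∩ Carlos: 08:30–12:30, 16:00–16:30, 17:00–18:00.
Windows ≥ 90 min: 08:30–12:30.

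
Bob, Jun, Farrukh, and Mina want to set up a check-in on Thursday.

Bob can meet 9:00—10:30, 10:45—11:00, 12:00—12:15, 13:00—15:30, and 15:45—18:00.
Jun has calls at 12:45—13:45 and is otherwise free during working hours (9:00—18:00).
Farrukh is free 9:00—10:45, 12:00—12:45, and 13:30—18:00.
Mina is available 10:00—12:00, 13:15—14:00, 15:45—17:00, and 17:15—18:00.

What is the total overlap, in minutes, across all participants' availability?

165 minutes

Jun free within 09:00–18:00: 09:00–12:45, 13:45–18:00.
Bob ∩ Jun: 09:00–10:30, 10:45–11:00, 12:00–12:15, 13:45–15:30, 15:45–18:00.
Bob ∩ Jun ∩ Farrukh: 09:00–10:30, 12:00–12:15, 13:45–15:30, 15:45–18:00.
Bob ∩ Jun ∩ Farrukh ∩ Mina: 10:00–10:30, 13:45–14:00, 15:45–17:00, 17:15–18:00.
Total common minutes: 30 + 15 + 75 + 45 = 165.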